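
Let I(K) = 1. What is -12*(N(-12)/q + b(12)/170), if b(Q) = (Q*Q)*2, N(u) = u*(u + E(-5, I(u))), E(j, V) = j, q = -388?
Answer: -115596/8245 ≈ -14.020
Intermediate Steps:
N(u) = u*(-5 + u) (N(u) = u*(u - 5) = u*(-5 + u))
b(Q) = 2*Q² (b(Q) = Q²*2 = 2*Q²)
-12*(N(-12)/q + b(12)/170) = -12*(-12*(-5 - 12)/(-388) + (2*12²)/170) = -12*(-12*(-17)*(-1/388) + (2*144)*(1/170)) = -12*(204*(-1/388) + 288*(1/170)) = -12*(-51/97 + 144/85) = -12*9633/8245 = -115596/8245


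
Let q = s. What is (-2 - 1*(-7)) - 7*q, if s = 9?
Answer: -58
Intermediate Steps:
q = 9
(-2 - 1*(-7)) - 7*q = (-2 - 1*(-7)) - 7*9 = (-2 + 7) - 63 = 5 - 63 = -58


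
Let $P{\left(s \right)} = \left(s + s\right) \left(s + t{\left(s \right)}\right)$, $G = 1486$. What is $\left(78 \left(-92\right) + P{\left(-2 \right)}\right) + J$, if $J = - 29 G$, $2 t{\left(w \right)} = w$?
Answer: $-50258$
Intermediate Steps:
$t{\left(w \right)} = \frac{w}{2}$
$P{\left(s \right)} = 3 s^{2}$ ($P{\left(s \right)} = \left(s + s\right) \left(s + \frac{s}{2}\right) = 2 s \frac{3 s}{2} = 3 s^{2}$)
$J = -43094$ ($J = \left(-29\right) 1486 = -43094$)
$\left(78 \left(-92\right) + P{\left(-2 \right)}\right) + J = \left(78 \left(-92\right) + 3 \left(-2\right)^{2}\right) - 43094 = \left(-7176 + 3 \cdot 4\right) - 43094 = \left(-7176 + 12\right) - 43094 = -7164 - 43094 = -50258$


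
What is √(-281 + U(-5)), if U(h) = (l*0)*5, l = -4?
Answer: I*√281 ≈ 16.763*I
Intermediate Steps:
U(h) = 0 (U(h) = -4*0*5 = 0*5 = 0)
√(-281 + U(-5)) = √(-281 + 0) = √(-281) = I*√281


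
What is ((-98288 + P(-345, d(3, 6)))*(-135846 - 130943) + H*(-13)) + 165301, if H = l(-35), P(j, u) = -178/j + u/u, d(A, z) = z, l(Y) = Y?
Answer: 9046561900213/345 ≈ 2.6222e+10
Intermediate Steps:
P(j, u) = 1 - 178/j (P(j, u) = -178/j + 1 = 1 - 178/j)
H = -35
((-98288 + P(-345, d(3, 6)))*(-135846 - 130943) + H*(-13)) + 165301 = ((-98288 + (-178 - 345)/(-345))*(-135846 - 130943) - 35*(-13)) + 165301 = ((-98288 - 1/345*(-523))*(-266789) + 455) + 165301 = ((-98288 + 523/345)*(-266789) + 455) + 165301 = (-33908837/345*(-266789) + 455) + 165301 = (9046504714393/345 + 455) + 165301 = 9046504871368/345 + 165301 = 9046561900213/345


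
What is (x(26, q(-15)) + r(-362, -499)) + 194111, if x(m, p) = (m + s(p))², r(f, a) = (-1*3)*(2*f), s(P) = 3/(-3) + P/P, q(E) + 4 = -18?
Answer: 196959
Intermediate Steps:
q(E) = -22 (q(E) = -4 - 18 = -22)
s(P) = 0 (s(P) = 3*(-⅓) + 1 = -1 + 1 = 0)
r(f, a) = -6*f
x(m, p) = m² (x(m, p) = (m + 0)² = m²)
(x(26, q(-15)) + r(-362, -499)) + 194111 = (26² - 6*(-362)) + 194111 = (676 + 2172) + 194111 = 2848 + 194111 = 196959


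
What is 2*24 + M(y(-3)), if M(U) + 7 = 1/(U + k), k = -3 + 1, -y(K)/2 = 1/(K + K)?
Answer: 202/5 ≈ 40.400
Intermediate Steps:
y(K) = -1/K (y(K) = -2/(K + K) = -2*1/(2*K) = -1/K)
k = -2
M(U) = -7 + 1/(-2 + U) (M(U) = -7 + 1/(U - 2) = -7 + 1/(-2 + U))
2*24 + M(y(-3)) = 2*24 + (15 - (-7)/(-3))/(-2 - 1/(-3)) = 48 + (15 - (-7)*(-1)/3)/(-2 - 1*(-1/3)) = 48 + (15 - 7*1/3)/(-2 + 1/3) = 48 + (15 - 7/3)/(-5/3) = 48 - 3/5*38/3 = 48 - 38/5 = 202/5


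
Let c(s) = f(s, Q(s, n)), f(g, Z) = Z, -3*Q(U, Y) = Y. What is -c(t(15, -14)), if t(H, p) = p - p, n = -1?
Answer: -1/3 ≈ -0.33333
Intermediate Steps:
t(H, p) = 0
Q(U, Y) = -Y/3
c(s) = 1/3 (c(s) = -1/3*(-1) = 1/3)
-c(t(15, -14)) = -1*1/3 = -1/3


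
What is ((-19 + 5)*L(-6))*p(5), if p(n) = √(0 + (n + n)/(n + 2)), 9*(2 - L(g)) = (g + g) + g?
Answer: -8*√70 ≈ -66.933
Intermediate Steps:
L(g) = 2 - g/3 (L(g) = 2 - ((g + g) + g)/9 = 2 - (2*g + g)/9 = 2 - g/3)
p(n) = √2*√(n/(2 + n)) (p(n) = √(0 + (2*n)/(2 + n)) = √(0 + 2*n/(2 + n)) = √(2*n/(2 + n)) = √2*√(n/(2 + n)))
((-19 + 5)*L(-6))*p(5) = ((-19 + 5)*(2 - ⅓*(-6)))*(√2*√(5/(2 + 5))) = (-14*(2 + 2))*(√2*√(5/7)) = (-14*4)*(√2*√(5*(⅐))) = -56*√2*√(5/7) = -56*√2*√35/7 = -8*√70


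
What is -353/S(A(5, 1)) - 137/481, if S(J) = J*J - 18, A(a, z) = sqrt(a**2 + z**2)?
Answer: -170889/3848 ≈ -44.410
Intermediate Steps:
S(J) = -18 + J**2 (S(J) = J**2 - 18 = -18 + J**2)
-353/S(A(5, 1)) - 137/481 = -353/(-18 + (sqrt(5**2 + 1**2))**2) - 137/481 = -353/(-18 + (sqrt(25 + 1))**2) - 137*1/481 = -353/(-18 + (sqrt(26))**2) - 137/481 = -353/(-18 + 26) - 137/481 = -353/8 - 137/481 = -170889/3848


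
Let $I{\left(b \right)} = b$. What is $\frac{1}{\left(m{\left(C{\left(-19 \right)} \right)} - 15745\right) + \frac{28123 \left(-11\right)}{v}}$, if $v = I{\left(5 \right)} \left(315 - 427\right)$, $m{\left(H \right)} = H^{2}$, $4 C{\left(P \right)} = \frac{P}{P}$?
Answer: $- \frac{140}{2126953} \approx -6.5822 \cdot 10^{-5}$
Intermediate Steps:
$C{\left(P \right)} = \frac{1}{4}$ ($C{\left(P \right)} = \frac{P \frac{1}{P}}{4} = \frac{1}{4} \cdot 1 = \frac{1}{4}$)
$v = -560$ ($v = 5 \left(315 - 427\right) = 5 \left(-112\right) = -560$)
$\frac{1}{\left(m{\left(C{\left(-19 \right)} \right)} - 15745\right) + \frac{28123 \left(-11\right)}{v}} = \frac{1}{\left(\left(\frac{1}{4}\right)^{2} - 15745\right) + \frac{28123 \left(-11\right)}{-560}} = \frac{1}{\left(\frac{1}{16} - 15745\right) - - \frac{309353}{560}} = \frac{1}{- \frac{251919}{16} + \frac{309353}{560}} = \frac{1}{- \frac{2126953}{140}} = - \frac{140}{2126953}$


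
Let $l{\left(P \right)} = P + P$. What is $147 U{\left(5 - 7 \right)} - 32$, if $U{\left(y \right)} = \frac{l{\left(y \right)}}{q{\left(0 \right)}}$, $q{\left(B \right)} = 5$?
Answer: $- \frac{748}{5} \approx -149.6$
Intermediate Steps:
$l{\left(P \right)} = 2 P$
$U{\left(y \right)} = \frac{2 y}{5}$
$147 U{\left(5 - 7 \right)} - 32 = 147 \frac{2 \left(5 - 7\right)}{5} - 32 = 147 \cdot \frac{2}{5} \left(-2\right) - 32 = 147 \left(- \frac{4}{5}\right) - 32 = - \frac{588}{5} - 32 = - \frac{748}{5}$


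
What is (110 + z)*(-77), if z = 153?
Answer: -20251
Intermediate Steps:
(110 + z)*(-77) = (110 + 153)*(-77) = 263*(-77) = -20251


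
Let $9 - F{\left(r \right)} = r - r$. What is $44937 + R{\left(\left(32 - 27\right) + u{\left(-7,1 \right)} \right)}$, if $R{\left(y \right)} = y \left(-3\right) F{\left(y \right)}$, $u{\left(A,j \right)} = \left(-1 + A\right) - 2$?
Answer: $45072$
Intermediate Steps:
$u{\left(A,j \right)} = -3 + A$
$F{\left(r \right)} = 9$ ($F{\left(r \right)} = 9 - \left(r - r\right) = 9 - 0 = 9 + 0 = 9$)
$R{\left(y \right)} = - 27 y$ ($R{\left(y \right)} = y \left(-3\right) 9 = - 3 y 9 = - 27 y$)
$44937 + R{\left(\left(32 - 27\right) + u{\left(-7,1 \right)} \right)} = 44937 - 27 \left(\left(32 - 27\right) - 10\right) = 44937 - 27 \left(5 - 10\right) = 44937 - -135 = 44937 + 135 = 45072$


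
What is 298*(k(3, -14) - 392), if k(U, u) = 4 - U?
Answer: -116518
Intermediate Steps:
298*(k(3, -14) - 392) = 298*((4 - 1*3) - 392) = 298*((4 - 3) - 392) = 298*(1 - 392) = 298*(-391) = -116518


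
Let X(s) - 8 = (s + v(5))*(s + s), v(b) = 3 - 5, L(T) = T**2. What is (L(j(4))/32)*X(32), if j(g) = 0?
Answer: 0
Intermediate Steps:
v(b) = -2
X(s) = 8 + 2*s*(-2 + s) (X(s) = 8 + (s - 2)*(s + s) = 8 + (-2 + s)*(2*s) = 8 + 2*s*(-2 + s))
(L(j(4))/32)*X(32) = (0**2/32)*(8 - 4*32 + 2*32**2) = (0*(1/32))*(8 - 128 + 2*1024) = 0*(8 - 128 + 2048) = 0*1928 = 0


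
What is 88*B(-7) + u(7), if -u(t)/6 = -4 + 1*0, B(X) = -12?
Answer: -1032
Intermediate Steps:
u(t) = 24 (u(t) = -6*(-4 + 1*0) = -6*(-4 + 0) = -6*(-4) = 24)
88*B(-7) + u(7) = 88*(-12) + 24 = -1056 + 24 = -1032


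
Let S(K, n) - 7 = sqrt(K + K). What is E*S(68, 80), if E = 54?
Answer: 378 + 108*sqrt(34) ≈ 1007.7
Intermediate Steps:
S(K, n) = 7 + sqrt(2)*sqrt(K) (S(K, n) = 7 + sqrt(K + K) = 7 + sqrt(2*K) = 7 + sqrt(2)*sqrt(K))
E*S(68, 80) = 54*(7 + sqrt(2)*sqrt(68)) = 54*(7 + sqrt(2)*(2*sqrt(17))) = 54*(7 + 2*sqrt(34)) = 378 + 108*sqrt(34)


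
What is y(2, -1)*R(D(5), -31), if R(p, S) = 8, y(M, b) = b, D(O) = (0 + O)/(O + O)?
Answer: -8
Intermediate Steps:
D(O) = ½ (D(O) = O/((2*O)) = O*(1/(2*O)) = ½)
y(2, -1)*R(D(5), -31) = -1*8 = -8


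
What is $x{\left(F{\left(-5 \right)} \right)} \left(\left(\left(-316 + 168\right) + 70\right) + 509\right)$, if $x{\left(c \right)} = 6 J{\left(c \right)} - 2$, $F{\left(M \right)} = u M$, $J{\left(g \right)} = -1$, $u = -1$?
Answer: $-3448$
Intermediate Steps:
$F{\left(M \right)} = - M$
$x{\left(c \right)} = -8$ ($x{\left(c \right)} = 6 \left(-1\right) - 2 = -6 - 2 = -8$)
$x{\left(F{\left(-5 \right)} \right)} \left(\left(\left(-316 + 168\right) + 70\right) + 509\right) = - 8 \left(\left(\left(-316 + 168\right) + 70\right) + 509\right) = - 8 \left(\left(-148 + 70\right) + 509\right) = - 8 \left(-78 + 509\right) = \left(-8\right) 431 = -3448$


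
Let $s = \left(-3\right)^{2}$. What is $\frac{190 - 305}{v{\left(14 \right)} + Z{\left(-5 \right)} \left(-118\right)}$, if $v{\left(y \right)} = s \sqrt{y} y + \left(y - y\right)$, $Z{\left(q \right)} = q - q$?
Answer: $- \frac{115 \sqrt{14}}{1764} \approx -0.24393$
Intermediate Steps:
$s = 9$
$Z{\left(q \right)} = 0$
$v{\left(y \right)} = 9 y^{\frac{3}{2}}$ ($v{\left(y \right)} = 9 \sqrt{y} y + \left(y - y\right) = 9 y^{\frac{3}{2}} + 0 = 9 y^{\frac{3}{2}}$)
$\frac{190 - 305}{v{\left(14 \right)} + Z{\left(-5 \right)} \left(-118\right)} = \frac{190 - 305}{9 \cdot 14^{\frac{3}{2}} + 0 \left(-118\right)} = - \frac{115}{9 \cdot 14 \sqrt{14} + 0} = - \frac{115}{126 \sqrt{14} + 0} = - \frac{115}{126 \sqrt{14}} = - 115 \frac{\sqrt{14}}{1764} = - \frac{115 \sqrt{14}}{1764}$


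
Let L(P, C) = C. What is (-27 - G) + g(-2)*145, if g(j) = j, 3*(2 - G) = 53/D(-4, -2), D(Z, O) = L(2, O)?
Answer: -1967/6 ≈ -327.83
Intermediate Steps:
D(Z, O) = O
G = 65/6 (G = 2 - 53/(3*(-2)) = 2 - 53*(-1)/(3*2) = 2 - ⅓*(-53/2) = 2 + 53/6 = 65/6 ≈ 10.833)
(-27 - G) + g(-2)*145 = (-27 - 1*65/6) - 2*145 = (-27 - 65/6) - 290 = -227/6 - 290 = -1967/6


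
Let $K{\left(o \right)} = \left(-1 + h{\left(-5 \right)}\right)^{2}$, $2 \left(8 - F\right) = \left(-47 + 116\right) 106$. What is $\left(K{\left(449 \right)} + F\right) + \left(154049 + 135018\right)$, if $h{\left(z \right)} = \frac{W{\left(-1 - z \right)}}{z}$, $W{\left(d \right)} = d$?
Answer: $\frac{7135531}{25} \approx 2.8542 \cdot 10^{5}$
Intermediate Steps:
$h{\left(z \right)} = \frac{-1 - z}{z}$
$F = -3649$ ($F = 8 - \frac{\left(-47 + 116\right) 106}{2} = 8 - \frac{69 \cdot 106}{2} = 8 - 3657 = -3649$)
$K{\left(o \right)} = \frac{81}{25}$ ($K{\left(o \right)} = \left(-1 + \frac{-1 - -5}{-5}\right)^{2} = \left(-1 - \frac{-1 + 5}{5}\right)^{2} = \left(-1 - \frac{4}{5}\right)^{2} = \left(- \frac{9}{5}\right)^{2} = \frac{81}{25}$)
$\left(K{\left(449 \right)} + F\right) + \left(154049 + 135018\right) = \left(\frac{81}{25} - 3649\right) + \left(154049 + 135018\right) = - \frac{91144}{25} + 289067 = \frac{7135531}{25}$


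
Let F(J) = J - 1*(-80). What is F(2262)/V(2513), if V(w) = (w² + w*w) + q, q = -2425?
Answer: 2342/12627913 ≈ 0.00018546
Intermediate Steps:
F(J) = 80 + J (F(J) = J + 80 = 80 + J)
V(w) = -2425 + 2*w² (V(w) = (w² + w*w) - 2425 = (w² + w²) - 2425 = 2*w² - 2425 = -2425 + 2*w²)
F(2262)/V(2513) = (80 + 2262)/(-2425 + 2*2513²) = 2342/(-2425 + 2*6315169) = 2342/(-2425 + 12630338) = 2342/12627913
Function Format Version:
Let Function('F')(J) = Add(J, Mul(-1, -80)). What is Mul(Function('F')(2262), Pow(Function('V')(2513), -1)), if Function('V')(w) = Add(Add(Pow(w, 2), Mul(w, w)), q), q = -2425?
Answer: Rational(2342, 12627913) ≈ 0.00018546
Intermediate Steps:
Function('F')(J) = Add(80, J) (Function('F')(J) = Add(J, 80) = Add(80, J))
Function('V')(w) = Add(-2425, Mul(2, Pow(w, 2))) (Function('V')(w) = Add(Add(Pow(w, 2), Mul(w, w)), -2425) = Add(Add(Pow(w, 2), Pow(w, 2)), -2425) = Add(Mul(2, Pow(w, 2)), -2425) = Add(-2425, Mul(2, Pow(w, 2))))
Mul(Function('F')(2262), Pow(Function('V')(2513), -1)) = Mul(Add(80, 2262), Pow(Add(-2425, Mul(2, Pow(2513, 2))), -1)) = Mul(2342, Pow(Add(-2425, Mul(2, 6315169)), -1)) = Mul(2342, Pow(Add(-2425, 12630338), -1)) = Mul(2342, Pow(12627913, -1)) = Mul(2342, Rational(1, 12627913)) = Rational(2342, 12627913)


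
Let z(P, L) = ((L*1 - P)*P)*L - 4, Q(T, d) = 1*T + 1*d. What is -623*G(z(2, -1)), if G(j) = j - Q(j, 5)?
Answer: 3115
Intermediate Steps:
Q(T, d) = T + d
z(P, L) = -4 + L*P*(L - P) (z(P, L) = ((L - P)*P)*L - 4 = (P*(L - P))*L - 4 = L*P*(L - P) - 4 = -4 + L*P*(L - P))
G(j) = -5 (G(j) = j - (j + 5) = j - (5 + j) = j + (-5 - j) = -5)
-623*G(z(2, -1)) = -623*(-5) = 3115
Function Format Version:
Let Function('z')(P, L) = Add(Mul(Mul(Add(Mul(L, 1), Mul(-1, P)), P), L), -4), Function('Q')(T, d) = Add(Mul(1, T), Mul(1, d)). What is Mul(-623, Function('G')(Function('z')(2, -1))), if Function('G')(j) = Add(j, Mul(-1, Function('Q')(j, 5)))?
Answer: 3115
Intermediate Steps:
Function('Q')(T, d) = Add(T, d)
Function('z')(P, L) = Add(-4, Mul(L, P, Add(L, Mul(-1, P)))) (Function('z')(P, L) = Add(Mul(Mul(Add(L, Mul(-1, P)), P), L), -4) = Add(Mul(Mul(P, Add(L, Mul(-1, P))), L), -4) = Add(Mul(L, P, Add(L, Mul(-1, P))), -4) = Add(-4, Mul(L, P, Add(L, Mul(-1, P)))))
Function('G')(j) = -5 (Function('G')(j) = Add(j, Mul(-1, Add(j, 5))) = Add(j, Mul(-1, Add(5, j))) = Add(j, Add(-5, Mul(-1, j))) = -5)
Mul(-623, Function('G')(Function('z')(2, -1))) = Mul(-623, -5) = 3115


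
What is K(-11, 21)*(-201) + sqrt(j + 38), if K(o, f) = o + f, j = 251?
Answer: -1993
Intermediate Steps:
K(o, f) = f + o
K(-11, 21)*(-201) + sqrt(j + 38) = (21 - 11)*(-201) + sqrt(251 + 38) = 10*(-201) + sqrt(289) = -2010 + 17 = -1993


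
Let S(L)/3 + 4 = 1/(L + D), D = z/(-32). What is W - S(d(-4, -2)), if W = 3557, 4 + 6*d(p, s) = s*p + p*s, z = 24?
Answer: 17833/5 ≈ 3566.6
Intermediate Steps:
d(p, s) = -⅔ + p*s/3 (d(p, s) = -⅔ + (s*p + p*s)/6 = -⅔ + (p*s + p*s)/6 = -⅔ + (2*p*s)/6 = -⅔ + p*s/3)
D = -¾ (D = 24/(-32) = 24*(-1/32) = -¾ ≈ -0.75000)
S(L) = -12 + 3/(-¾ + L) (S(L) = -12 + 3/(L - ¾) = -12 + 3/(-¾ + L))
W - S(d(-4, -2)) = 3557 - 48*(1 - (-⅔ + (⅓)*(-4)*(-2)))/(-3 + 4*(-⅔ + (⅓)*(-4)*(-2))) = 3557 - 48*(1 - (-⅔ + 8/3))/(-3 + 4*(-⅔ + 8/3)) = 3557 - 48*(1 - 1*2)/(-3 + 4*2) = 3557 - 48*(1 - 2)/(-3 + 8) = 3557 - 48*(-1)/5 = 3557 - 1*(-48/5) = 3557 + 48/5 = 17833/5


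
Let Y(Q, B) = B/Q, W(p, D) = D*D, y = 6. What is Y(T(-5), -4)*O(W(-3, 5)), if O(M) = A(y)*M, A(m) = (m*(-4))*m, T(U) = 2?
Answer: 7200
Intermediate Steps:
W(p, D) = D²
A(m) = -4*m² (A(m) = (-4*m)*m = -4*m²)
O(M) = -144*M (O(M) = (-4*6²)*M = (-4*36)*M = -144*M)
Y(T(-5), -4)*O(W(-3, 5)) = (-4/2)*(-144*5²) = (-4*½)*(-144*25) = -2*(-3600) = 7200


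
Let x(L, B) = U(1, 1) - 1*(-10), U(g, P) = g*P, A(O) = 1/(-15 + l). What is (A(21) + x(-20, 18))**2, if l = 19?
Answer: 2025/16 ≈ 126.56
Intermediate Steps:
A(O) = 1/4 (A(O) = 1/(-15 + 19) = 1/4)
U(g, P) = P*g
x(L, B) = 11 (x(L, B) = 1*1 - 1*(-10) = 1 + 10 = 11)
(A(21) + x(-20, 18))**2 = (1/4 + 11)**2 = (45/4)**2 = 2025/16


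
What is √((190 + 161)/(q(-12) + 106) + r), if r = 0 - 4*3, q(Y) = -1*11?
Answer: I*√74955/95 ≈ 2.8819*I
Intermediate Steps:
q(Y) = -11
r = -12 (r = 0 - 12 = -12)
√((190 + 161)/(q(-12) + 106) + r) = √((190 + 161)/(-11 + 106) - 12) = √(351/95 - 12) = √(-789/95) = I*√74955/95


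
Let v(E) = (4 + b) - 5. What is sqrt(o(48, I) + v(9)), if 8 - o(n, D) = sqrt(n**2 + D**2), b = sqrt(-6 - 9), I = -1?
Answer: sqrt(7 - sqrt(2305) + I*sqrt(15)) ≈ 0.30205 + 6.4111*I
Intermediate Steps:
b = I*sqrt(15) (b = sqrt(-15) = I*sqrt(15) ≈ 3.873*I)
o(n, D) = 8 - sqrt(D**2 + n**2) (o(n, D) = 8 - sqrt(n**2 + D**2) = 8 - sqrt(D**2 + n**2))
v(E) = -1 + I*sqrt(15) (v(E) = (4 + I*sqrt(15)) - 5 = -1 + I*sqrt(15))
sqrt(o(48, I) + v(9)) = sqrt((8 - sqrt((-1)**2 + 48**2)) + (-1 + I*sqrt(15))) = sqrt((8 - sqrt(1 + 2304)) + (-1 + I*sqrt(15))) = sqrt((8 - sqrt(2305)) + (-1 + I*sqrt(15))) = sqrt(7 - sqrt(2305) + I*sqrt(15))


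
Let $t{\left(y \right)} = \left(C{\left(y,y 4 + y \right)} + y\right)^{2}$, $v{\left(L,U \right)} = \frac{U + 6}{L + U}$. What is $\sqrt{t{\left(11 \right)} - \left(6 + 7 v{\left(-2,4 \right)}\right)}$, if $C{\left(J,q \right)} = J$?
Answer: $\sqrt{443} \approx 21.048$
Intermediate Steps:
$v{\left(L,U \right)} = \frac{6 + U}{L + U}$
$t{\left(y \right)} = 4 y^{2}$ ($t{\left(y \right)} = \left(y + y\right)^{2} = \left(2 y\right)^{2} = 4 y^{2}$)
$\sqrt{t{\left(11 \right)} - \left(6 + 7 v{\left(-2,4 \right)}\right)} = \sqrt{4 \cdot 11^{2} - \left(6 + 7 \frac{6 + 4}{-2 + 4}\right)} = \sqrt{4 \cdot 121 - \left(6 + 7 \cdot \frac{1}{2} \cdot 10\right)} = \sqrt{484 - \left(6 + 7 \cdot \frac{1}{2} \cdot 10\right)} = \sqrt{484 - 41} = \sqrt{443}$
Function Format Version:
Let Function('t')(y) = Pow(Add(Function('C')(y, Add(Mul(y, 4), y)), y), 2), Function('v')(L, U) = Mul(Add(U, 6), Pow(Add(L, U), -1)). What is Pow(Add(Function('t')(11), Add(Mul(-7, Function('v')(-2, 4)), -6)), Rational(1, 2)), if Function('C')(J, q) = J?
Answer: Pow(443, Rational(1, 2)) ≈ 21.048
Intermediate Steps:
Function('v')(L, U) = Mul(Pow(Add(L, U), -1), Add(6, U)) (Function('v')(L, U) = Mul(Add(6, U), Pow(Add(L, U), -1)) = Mul(Pow(Add(L, U), -1), Add(6, U)))
Function('t')(y) = Mul(4, Pow(y, 2)) (Function('t')(y) = Pow(Add(y, y), 2) = Pow(Mul(2, y), 2) = Mul(4, Pow(y, 2)))
Pow(Add(Function('t')(11), Add(Mul(-7, Function('v')(-2, 4)), -6)), Rational(1, 2)) = Pow(Add(Mul(4, Pow(11, 2)), Add(Mul(-7, Mul(Pow(Add(-2, 4), -1), Add(6, 4))), -6)), Rational(1, 2)) = Pow(Add(Mul(4, 121), Add(Mul(-7, Mul(Pow(2, -1), 10)), -6)), Rational(1, 2)) = Pow(Add(484, Add(Mul(-7, Mul(Rational(1, 2), 10)), -6)), Rational(1, 2)) = Pow(Add(484, Add(Mul(-7, 5), -6)), Rational(1, 2)) = Pow(Add(484, Add(-35, -6)), Rational(1, 2)) = Pow(Add(484, -41), Rational(1, 2)) = Pow(443, Rational(1, 2))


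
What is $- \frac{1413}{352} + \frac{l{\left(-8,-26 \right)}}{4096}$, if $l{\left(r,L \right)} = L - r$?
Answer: $- \frac{90531}{22528} \approx -4.0186$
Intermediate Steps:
$- \frac{1413}{352} + \frac{l{\left(-8,-26 \right)}}{4096} = - \frac{1413}{352} + \frac{-26 - -8}{4096} = \left(-1413\right) \frac{1}{352} + \left(-26 + 8\right) \frac{1}{4096} = - \frac{1413}{352} - \frac{9}{2048} = - \frac{90531}{22528}$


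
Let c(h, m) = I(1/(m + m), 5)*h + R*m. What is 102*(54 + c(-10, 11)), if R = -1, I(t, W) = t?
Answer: 47736/11 ≈ 4339.6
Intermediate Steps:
c(h, m) = -m + h/(2*m) (c(h, m) = h/(m + m) - m = h/((2*m)) - m = (1/(2*m))*h - m = h/(2*m) - m = -m + h/(2*m))
102*(54 + c(-10, 11)) = 102*(54 + (-1*11 + (½)*(-10)/11)) = 102*(54 + (-11 + (½)*(-10)*(1/11))) = 102*(54 + (-11 - 5/11)) = 102*(54 - 126/11) = 102*(468/11) = 47736/11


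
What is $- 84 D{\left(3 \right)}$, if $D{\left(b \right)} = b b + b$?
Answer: $-1008$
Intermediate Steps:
$D{\left(b \right)} = b + b^{2}$ ($D{\left(b \right)} = b^{2} + b = b + b^{2}$)
$- 84 D{\left(3 \right)} = - 84 \cdot 3 \left(1 + 3\right) = - 84 \cdot 3 \cdot 4 = \left(-84\right) 12 = -1008$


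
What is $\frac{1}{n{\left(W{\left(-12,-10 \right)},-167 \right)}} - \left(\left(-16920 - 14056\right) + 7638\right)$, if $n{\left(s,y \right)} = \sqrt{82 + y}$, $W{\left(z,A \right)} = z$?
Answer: $23338 - \frac{i \sqrt{85}}{85} \approx 23338.0 - 0.10847 i$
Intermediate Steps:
$\frac{1}{n{\left(W{\left(-12,-10 \right)},-167 \right)}} - \left(\left(-16920 - 14056\right) + 7638\right) = \frac{1}{\sqrt{82 - 167}} - \left(\left(-16920 - 14056\right) + 7638\right) = \frac{1}{\sqrt{-85}} - \left(\left(-16920 - 14056\right) + 7638\right) = \frac{1}{i \sqrt{85}} - \left(\left(-16920 - 14056\right) + 7638\right) = - \frac{i \sqrt{85}}{85} - \left(-30976 + 7638\right) = - \frac{i \sqrt{85}}{85} - -23338 = - \frac{i \sqrt{85}}{85} + 23338 = 23338 - \frac{i \sqrt{85}}{85}$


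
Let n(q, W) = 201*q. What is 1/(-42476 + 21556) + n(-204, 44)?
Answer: -857803681/20920 ≈ -41004.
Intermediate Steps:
1/(-42476 + 21556) + n(-204, 44) = 1/(-42476 + 21556) + 201*(-204) = 1/(-20920) - 41004 = -1/20920 - 41004 = -857803681/20920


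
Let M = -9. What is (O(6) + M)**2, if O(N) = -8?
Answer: 289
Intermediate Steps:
(O(6) + M)**2 = (-8 - 9)**2 = (-17)**2 = 289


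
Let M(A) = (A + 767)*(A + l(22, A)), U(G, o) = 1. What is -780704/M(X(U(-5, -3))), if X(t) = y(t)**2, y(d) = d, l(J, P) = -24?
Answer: 24397/552 ≈ 44.197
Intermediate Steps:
X(t) = t**2
M(A) = (-24 + A)*(767 + A) (M(A) = (A + 767)*(A - 24) = (767 + A)*(-24 + A) = (-24 + A)*(767 + A))
-780704/M(X(U(-5, -3))) = -780704/(-18408 + (1**2)**2 + 743*1**2) = -780704/(-18408 + 1**2 + 743*1) = -780704/(-18408 + 1 + 743) = -780704/(-17664) = -780704*(-1/17664) = 24397/552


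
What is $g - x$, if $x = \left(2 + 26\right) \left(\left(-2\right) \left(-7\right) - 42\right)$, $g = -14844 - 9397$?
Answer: $-23457$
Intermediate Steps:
$g = -24241$ ($g = -14844 - 9397 = -24241$)
$x = -784$ ($x = 28 \left(14 - 42\right) = 28 \left(-28\right) = -784$)
$g - x = -24241 - -784 = -24241 + 784 = -23457$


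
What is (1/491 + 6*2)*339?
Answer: 1997727/491 ≈ 4068.7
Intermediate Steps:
(1/491 + 6*2)*339 = (1/491 + 12)*339 = (5893/491)*339 = 1997727/491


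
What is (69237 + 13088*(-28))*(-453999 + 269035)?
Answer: 54976294828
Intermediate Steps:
(69237 + 13088*(-28))*(-453999 + 269035) = (69237 - 366464)*(-184964) = -297227*(-184964) = 54976294828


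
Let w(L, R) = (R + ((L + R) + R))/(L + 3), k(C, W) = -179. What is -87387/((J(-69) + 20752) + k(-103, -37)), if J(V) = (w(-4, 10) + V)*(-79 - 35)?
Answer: -87387/31403 ≈ -2.7828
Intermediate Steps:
w(L, R) = (L + 3*R)/(3 + L) (w(L, R) = (R + (L + 2*R))/(3 + L) = (L + 3*R)/(3 + L))
J(V) = 2964 - 114*V (J(V) = ((-4 + 3*10)/(3 - 4) + V)*(-79 - 35) = ((-4 + 30)/(-1) + V)*(-114) = (-1*26 + V)*(-114) = (-26 + V)*(-114) = 2964 - 114*V)
-87387/((J(-69) + 20752) + k(-103, -37)) = -87387/(((2964 - 114*(-69)) + 20752) - 179) = -87387/(((2964 + 7866) + 20752) - 179) = -87387/((10830 + 20752) - 179) = -87387/(31582 - 179) = -87387/31403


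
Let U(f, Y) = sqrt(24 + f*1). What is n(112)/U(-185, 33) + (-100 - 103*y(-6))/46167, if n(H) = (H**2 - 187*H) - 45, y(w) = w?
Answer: 518/46167 + 8445*I*sqrt(161)/161 ≈ 0.01122 + 665.56*I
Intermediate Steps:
n(H) = -45 + H**2 - 187*H
U(f, Y) = sqrt(24 + f)
n(112)/U(-185, 33) + (-100 - 103*y(-6))/46167 = (-45 + 112**2 - 187*112)/(sqrt(24 - 185)) + (-100 - 103*(-6))/46167 = (-45 + 12544 - 20944)/(sqrt(-161)) + (-100 + 618)*(1/46167) = -8445*(-I*sqrt(161)/161) + 518*(1/46167) = -(-8445)*I*sqrt(161)/161 + 518/46167 = 8445*I*sqrt(161)/161 + 518/46167 = 518/46167 + 8445*I*sqrt(161)/161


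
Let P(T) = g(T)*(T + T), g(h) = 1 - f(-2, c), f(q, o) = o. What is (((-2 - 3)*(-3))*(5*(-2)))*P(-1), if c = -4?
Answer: 1500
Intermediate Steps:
g(h) = 5 (g(h) = 1 - 1*(-4) = 1 + 4 = 5)
P(T) = 10*T (P(T) = 5*(T + T) = 5*(2*T) = 10*T)
(((-2 - 3)*(-3))*(5*(-2)))*P(-1) = (((-2 - 3)*(-3))*(5*(-2)))*(10*(-1)) = (-5*(-3)*(-10))*(-10) = (15*(-10))*(-10) = -150*(-10) = 1500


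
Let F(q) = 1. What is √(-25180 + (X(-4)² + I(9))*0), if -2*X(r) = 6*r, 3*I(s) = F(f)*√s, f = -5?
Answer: 2*I*√6295 ≈ 158.68*I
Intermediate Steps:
I(s) = √s/3 (I(s) = (1*√s)/3 = √s/3)
X(r) = -3*r
√(-25180 + (X(-4)² + I(9))*0) = √(-25180 + ((-3*(-4))² + √9/3)*0) = √(-25180 + (12² + (⅓)*3)*0) = √(-25180 + (144 + 1)*0) = √(-25180 + 145*0) = √(-25180 + 0) = √(-25180) = 2*I*√6295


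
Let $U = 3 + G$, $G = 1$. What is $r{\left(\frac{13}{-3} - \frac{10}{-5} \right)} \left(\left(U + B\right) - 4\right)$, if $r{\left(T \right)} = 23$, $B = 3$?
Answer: $69$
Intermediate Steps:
$U = 4$ ($U = 3 + 1 = 4$)
$r{\left(\frac{13}{-3} - \frac{10}{-5} \right)} \left(\left(U + B\right) - 4\right) = 23 \left(\left(4 + 3\right) - 4\right) = 23 \left(7 - 4\right) = 23 \cdot 3 = 69$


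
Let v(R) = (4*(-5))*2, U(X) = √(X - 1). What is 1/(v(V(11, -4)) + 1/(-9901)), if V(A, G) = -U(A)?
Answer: -9901/396041 ≈ -0.025000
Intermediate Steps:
U(X) = √(-1 + X)
V(A, G) = -√(-1 + A)
v(R) = -40 (v(R) = -20*2 = -40)
1/(v(V(11, -4)) + 1/(-9901)) = 1/(-40 + 1/(-9901)) = 1/(-40 - 1/9901) = 1/(-396041/9901) = -9901/396041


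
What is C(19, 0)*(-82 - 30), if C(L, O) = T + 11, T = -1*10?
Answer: -112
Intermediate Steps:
T = -10
C(L, O) = 1 (C(L, O) = -10 + 11 = 1)
C(19, 0)*(-82 - 30) = 1*(-82 - 30) = 1*(-112) = -112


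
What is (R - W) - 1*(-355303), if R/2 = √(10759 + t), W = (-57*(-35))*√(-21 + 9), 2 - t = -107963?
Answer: 355303 + 4*√29681 - 3990*I*√3 ≈ 3.5599e+5 - 6910.9*I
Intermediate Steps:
t = 107965 (t = 2 - 1*(-107963) = 2 + 107963 = 107965)
W = 3990*I*√3 (W = 1995*√(-12) = 1995*(2*I*√3) = 3990*I*√3 ≈ 6910.9*I)
R = 4*√29681 (R = 2*√(10759 + 107965) = 2*√118724 = 2*(2*√29681) = 4*√29681 ≈ 689.13)
(R - W) - 1*(-355303) = (4*√29681 - 3990*I*√3) - 1*(-355303) = (4*√29681 - 3990*I*√3) + 355303 = 355303 + 4*√29681 - 3990*I*√3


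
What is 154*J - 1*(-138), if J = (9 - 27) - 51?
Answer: -10488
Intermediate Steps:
J = -69 (J = -18 - 51 = -69)
154*J - 1*(-138) = 154*(-69) - 1*(-138) = -10626 + 138 = -10488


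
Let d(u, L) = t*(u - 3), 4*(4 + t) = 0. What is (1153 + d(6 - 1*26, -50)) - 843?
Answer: 402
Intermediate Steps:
t = -4 (t = -4 + (1/4)*0 = -4 + 0 = -4)
d(u, L) = 12 - 4*u (d(u, L) = -4*(u - 3) = -4*(-3 + u) = 12 - 4*u)
(1153 + d(6 - 1*26, -50)) - 843 = (1153 + (12 - 4*(6 - 1*26))) - 843 = (1153 + (12 - 4*(6 - 26))) - 843 = (1153 + (12 - 4*(-20))) - 843 = (1153 + (12 + 80)) - 843 = (1153 + 92) - 843 = 1245 - 843 = 402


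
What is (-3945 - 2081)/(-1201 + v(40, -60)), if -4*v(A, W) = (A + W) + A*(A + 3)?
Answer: 3013/813 ≈ 3.7060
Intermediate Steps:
v(A, W) = -A/4 - W/4 - A*(3 + A)/4 (v(A, W) = -((A + W) + A*(A + 3))/4 = -((A + W) + A*(3 + A))/4 = -(A + W + A*(3 + A))/4 = -A/4 - W/4 - A*(3 + A)/4)
(-3945 - 2081)/(-1201 + v(40, -60)) = (-3945 - 2081)/(-1201 + (-1*40 - ¼*(-60) - ¼*40²)) = -6026/(-1201 + (-40 + 15 - ¼*1600)) = -6026/(-1201 + (-40 + 15 - 400)) = -6026/(-1201 - 425) = -6026/(-1626) = -6026*(-1/1626) = 3013/813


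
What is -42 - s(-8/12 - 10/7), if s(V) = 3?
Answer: -45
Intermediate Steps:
-42 - s(-8/12 - 10/7) = -42 - 1*3 = -42 - 3 = -45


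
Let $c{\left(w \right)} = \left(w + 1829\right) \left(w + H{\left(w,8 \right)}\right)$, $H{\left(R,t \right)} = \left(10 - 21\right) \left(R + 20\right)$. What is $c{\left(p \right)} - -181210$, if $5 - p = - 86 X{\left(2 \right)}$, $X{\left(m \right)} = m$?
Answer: $-3810730$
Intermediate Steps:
$H{\left(R,t \right)} = -220 - 11 R$ ($H{\left(R,t \right)} = - 11 \left(20 + R\right) = -220 - 11 R$)
$p = 177$ ($p = 5 - \left(-86\right) 2 = 5 - -172 = 5 + 172 = 177$)
$c{\left(w \right)} = \left(-220 - 10 w\right) \left(1829 + w\right)$ ($c{\left(w \right)} = \left(w + 1829\right) \left(w - \left(220 + 11 w\right)\right) = \left(1829 + w\right) \left(-220 - 10 w\right) = \left(-220 - 10 w\right) \left(1829 + w\right)$)
$c{\left(p \right)} - -181210 = \left(-402380 - 3276270 - 10 \cdot 177^{2}\right) - -181210 = \left(-402380 - 3276270 - 313290\right) + \left(-1009772 + 1190982\right) = \left(-402380 - 3276270 - 313290\right) + 181210 = -3991940 + 181210 = -3810730$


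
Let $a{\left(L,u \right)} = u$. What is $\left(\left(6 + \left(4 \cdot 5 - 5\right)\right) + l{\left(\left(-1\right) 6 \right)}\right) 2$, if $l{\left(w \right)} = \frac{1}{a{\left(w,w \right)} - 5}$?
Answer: $\frac{460}{11} \approx 41.818$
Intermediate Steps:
$l{\left(w \right)} = \frac{1}{-5 + w}$ ($l{\left(w \right)} = \frac{1}{w - 5} = \frac{1}{-5 + w}$)
$\left(\left(6 + \left(4 \cdot 5 - 5\right)\right) + l{\left(\left(-1\right) 6 \right)}\right) 2 = \left(\left(6 + \left(4 \cdot 5 - 5\right)\right) + \frac{1}{-5 - 6}\right) 2 = \left(\left(6 + \left(20 - 5\right)\right) + \frac{1}{-5 - 6}\right) 2 = \left(\left(6 + 15\right) + \frac{1}{-11}\right) 2 = \left(21 - \frac{1}{11}\right) 2 = \frac{230}{11} \cdot 2 = \frac{460}{11}$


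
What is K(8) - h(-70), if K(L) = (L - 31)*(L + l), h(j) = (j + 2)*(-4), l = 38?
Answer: -1330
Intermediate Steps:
h(j) = -8 - 4*j (h(j) = (2 + j)*(-4) = -8 - 4*j)
K(L) = (-31 + L)*(38 + L) (K(L) = (L - 31)*(L + 38) = (-31 + L)*(38 + L))
K(8) - h(-70) = (-1178 + 8**2 + 7*8) - (-8 - 4*(-70)) = (-1178 + 64 + 56) - (-8 + 280) = -1058 - 1*272 = -1058 - 272 = -1330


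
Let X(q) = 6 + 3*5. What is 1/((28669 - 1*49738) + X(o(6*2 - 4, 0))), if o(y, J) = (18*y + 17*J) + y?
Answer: -1/21048 ≈ -4.7510e-5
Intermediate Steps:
o(y, J) = 17*J + 19*y (o(y, J) = (17*J + 18*y) + y = 17*J + 19*y)
X(q) = 21 (X(q) = 6 + 15 = 21)
1/((28669 - 1*49738) + X(o(6*2 - 4, 0))) = 1/((28669 - 1*49738) + 21) = 1/((28669 - 49738) + 21) = 1/(-21069 + 21) = 1/(-21048) = -1/21048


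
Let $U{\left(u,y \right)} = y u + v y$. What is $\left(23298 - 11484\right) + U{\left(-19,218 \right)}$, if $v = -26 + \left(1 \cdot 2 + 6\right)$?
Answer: $3748$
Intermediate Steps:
$v = -18$ ($v = -26 + \left(2 + 6\right) = -26 + 8 = -18$)
$U{\left(u,y \right)} = - 18 y + u y$ ($U{\left(u,y \right)} = y u - 18 y = u y - 18 y = - 18 y + u y$)
$\left(23298 - 11484\right) + U{\left(-19,218 \right)} = \left(23298 - 11484\right) + 218 \left(-18 - 19\right) = \left(23298 - 11484\right) + 218 \left(-37\right) = 11814 - 8066 = 3748$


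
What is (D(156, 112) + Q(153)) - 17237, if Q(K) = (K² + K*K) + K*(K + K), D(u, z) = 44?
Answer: 76443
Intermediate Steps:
Q(K) = 4*K² (Q(K) = (K² + K²) + K*(2*K) = 2*K² + 2*K² = 4*K²)
(D(156, 112) + Q(153)) - 17237 = (44 + 4*153²) - 17237 = (44 + 4*23409) - 17237 = (44 + 93636) - 17237 = 93680 - 17237 = 76443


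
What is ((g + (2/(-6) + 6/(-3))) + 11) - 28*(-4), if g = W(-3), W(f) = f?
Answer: 353/3 ≈ 117.67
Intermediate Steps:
g = -3
((g + (2/(-6) + 6/(-3))) + 11) - 28*(-4) = ((-3 + (2/(-6) + 6/(-3))) + 11) - 28*(-4) = ((-3 + (2*(-1/6) + 6*(-1/3))) + 11) + 112 = ((-3 + (-1/3 - 2)) + 11) + 112 = ((-3 - 7/3) + 11) + 112 = (-16/3 + 11) + 112 = 17/3 + 112 = 353/3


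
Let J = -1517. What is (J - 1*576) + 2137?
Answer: 44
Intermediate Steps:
(J - 1*576) + 2137 = (-1517 - 1*576) + 2137 = (-1517 - 576) + 2137 = -2093 + 2137 = 44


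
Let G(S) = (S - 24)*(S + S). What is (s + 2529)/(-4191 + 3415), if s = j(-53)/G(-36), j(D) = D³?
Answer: -10776403/3352320 ≈ -3.2146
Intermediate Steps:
G(S) = 2*S*(-24 + S) (G(S) = (-24 + S)*(2*S) = 2*S*(-24 + S))
s = -148877/4320 (s = (-53)³/((2*(-36)*(-24 - 36))) = -148877/(2*(-36)*(-60)) = -148877/4320 ≈ -34.462)
(s + 2529)/(-4191 + 3415) = (-148877/4320 + 2529)/(-4191 + 3415) = (10776403/4320)/(-776) = (10776403/4320)*(-1/776) = -10776403/3352320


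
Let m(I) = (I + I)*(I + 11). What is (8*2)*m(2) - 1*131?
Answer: 701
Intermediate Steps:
m(I) = 2*I*(11 + I) (m(I) = (2*I)*(11 + I) = 2*I*(11 + I))
(8*2)*m(2) - 1*131 = (8*2)*(2*2*(11 + 2)) - 1*131 = 16*(2*2*13) - 131 = 16*52 - 131 = 832 - 131 = 701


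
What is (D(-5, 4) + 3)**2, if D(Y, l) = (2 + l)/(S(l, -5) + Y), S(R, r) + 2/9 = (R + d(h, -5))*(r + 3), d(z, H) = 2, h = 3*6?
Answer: 168921/24025 ≈ 7.0311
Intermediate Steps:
h = 18
S(R, r) = -2/9 + (2 + R)*(3 + r) (S(R, r) = -2/9 + (R + 2)*(r + 3) = -2/9 + (2 + R)*(3 + r))
D(Y, l) = (2 + l)/(-38/9 + Y - 2*l) (D(Y, l) = (2 + l)/((52/9 + 2*(-5) + 3*l + l*(-5)) + Y) = (2 + l)/((52/9 - 10 + 3*l - 5*l) + Y) = (2 + l)/((-38/9 - 2*l) + Y) = (2 + l)/(-38/9 + Y - 2*l))
(D(-5, 4) + 3)**2 = (9*(2 + 4)/(-38 - 18*4 + 9*(-5)) + 3)**2 = (9*6/(-38 - 72 - 45) + 3)**2 = (9*6/(-155) + 3)**2 = (9*(-1/155)*6 + 3)**2 = (-54/155 + 3)**2 = (411/155)**2 = 168921/24025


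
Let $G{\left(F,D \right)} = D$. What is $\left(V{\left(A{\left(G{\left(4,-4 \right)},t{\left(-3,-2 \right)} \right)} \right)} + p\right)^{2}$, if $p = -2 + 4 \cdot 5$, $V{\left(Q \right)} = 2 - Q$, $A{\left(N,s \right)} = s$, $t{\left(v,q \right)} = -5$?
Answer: $625$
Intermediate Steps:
$p = 18$ ($p = -2 + 20 = 18$)
$\left(V{\left(A{\left(G{\left(4,-4 \right)},t{\left(-3,-2 \right)} \right)} \right)} + p\right)^{2} = \left(\left(2 - -5\right) + 18\right)^{2} = \left(\left(2 + 5\right) + 18\right)^{2} = \left(7 + 18\right)^{2} = 25^{2} = 625$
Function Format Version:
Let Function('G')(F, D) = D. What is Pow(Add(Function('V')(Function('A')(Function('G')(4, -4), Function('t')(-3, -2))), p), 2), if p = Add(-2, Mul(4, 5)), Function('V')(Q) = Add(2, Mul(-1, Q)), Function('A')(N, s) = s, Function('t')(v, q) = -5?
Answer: 625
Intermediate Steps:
p = 18 (p = Add(-2, 20) = 18)
Pow(Add(Function('V')(Function('A')(Function('G')(4, -4), Function('t')(-3, -2))), p), 2) = Pow(Add(Add(2, Mul(-1, -5)), 18), 2) = Pow(Add(Add(2, 5), 18), 2) = Pow(Add(7, 18), 2) = Pow(25, 2) = 625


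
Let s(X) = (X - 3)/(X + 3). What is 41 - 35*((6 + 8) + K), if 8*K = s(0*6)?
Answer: -3557/8 ≈ -444.63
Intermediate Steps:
s(X) = (-3 + X)/(3 + X)
K = -⅛ (K = ((-3 + 0*6)/(3 + 0*6))/8 = ((-3 + 0)/(3 + 0))/8 = (-3/3)/8 = ((⅓)*(-3))/8 = (⅛)*(-1) = -⅛ ≈ -0.12500)
41 - 35*((6 + 8) + K) = 41 - 35*((6 + 8) - ⅛) = 41 - 35*(14 - ⅛) = 41 - 35*111/8 = 41 - 3885/8 = -3557/8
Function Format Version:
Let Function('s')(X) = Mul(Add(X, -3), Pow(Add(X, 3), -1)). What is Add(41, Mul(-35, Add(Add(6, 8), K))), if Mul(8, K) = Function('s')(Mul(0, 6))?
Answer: Rational(-3557, 8) ≈ -444.63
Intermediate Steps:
Function('s')(X) = Mul(Pow(Add(3, X), -1), Add(-3, X)) (Function('s')(X) = Mul(Add(-3, X), Pow(Add(3, X), -1)) = Mul(Pow(Add(3, X), -1), Add(-3, X)))
K = Rational(-1, 8) (K = Mul(Rational(1, 8), Mul(Pow(Add(3, Mul(0, 6)), -1), Add(-3, Mul(0, 6)))) = Mul(Rational(1, 8), Mul(Pow(Add(3, 0), -1), Add(-3, 0))) = Mul(Rational(1, 8), Mul(Pow(3, -1), -3)) = Mul(Rational(1, 8), Mul(Rational(1, 3), -3)) = Mul(Rational(1, 8), -1) = Rational(-1, 8) ≈ -0.12500)
Add(41, Mul(-35, Add(Add(6, 8), K))) = Add(41, Mul(-35, Add(Add(6, 8), Rational(-1, 8)))) = Add(41, Mul(-35, Add(14, Rational(-1, 8)))) = Add(41, Mul(-35, Rational(111, 8))) = Add(41, Rational(-3885, 8)) = Rational(-3557, 8)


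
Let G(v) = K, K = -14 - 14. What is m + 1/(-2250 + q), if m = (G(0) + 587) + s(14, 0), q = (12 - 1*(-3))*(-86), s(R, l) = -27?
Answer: 1883279/3540 ≈ 532.00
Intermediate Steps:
K = -28
G(v) = -28
q = -1290 (q = (12 + 3)*(-86) = 15*(-86) = -1290)
m = 532 (m = (-28 + 587) - 27 = 559 - 27 = 532)
m + 1/(-2250 + q) = 532 + 1/(-2250 - 1290) = 532 + 1/(-3540) = 532 - 1/3540 = 1883279/3540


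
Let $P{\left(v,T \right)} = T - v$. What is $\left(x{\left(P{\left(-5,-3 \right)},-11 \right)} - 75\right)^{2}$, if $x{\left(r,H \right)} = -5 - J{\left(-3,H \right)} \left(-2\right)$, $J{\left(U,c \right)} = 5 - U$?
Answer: $4096$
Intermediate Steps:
$x{\left(r,H \right)} = 11$ ($x{\left(r,H \right)} = -5 - \left(5 - -3\right) \left(-2\right) = -5 - \left(5 + 3\right) \left(-2\right) = -5 - 8 \left(-2\right) = -5 - -16 = -5 + 16 = 11$)
$\left(x{\left(P{\left(-5,-3 \right)},-11 \right)} - 75\right)^{2} = \left(11 - 75\right)^{2} = \left(-64\right)^{2} = 4096$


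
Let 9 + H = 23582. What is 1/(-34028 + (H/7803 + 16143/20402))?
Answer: -159196806/5416542014393 ≈ -2.9391e-5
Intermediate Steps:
H = 23573 (H = -9 + 23582 = 23573)
1/(-34028 + (H/7803 + 16143/20402)) = 1/(-34028 + (23573/7803 + 16143/20402)) = 1/(-34028 + 606900175/159196806) = 1/(-5416542014393/159196806) = -159196806/5416542014393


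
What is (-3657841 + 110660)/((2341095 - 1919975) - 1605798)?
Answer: 322471/107698 ≈ 2.9942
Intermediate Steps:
(-3657841 + 110660)/((2341095 - 1919975) - 1605798) = -3547181/(421120 - 1605798) = -3547181/(-1184678) = -3547181*(-1/1184678) = 322471/107698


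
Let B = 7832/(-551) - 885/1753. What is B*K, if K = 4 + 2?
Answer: -85302786/965903 ≈ -88.314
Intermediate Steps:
K = 6
B = -14217131/965903 (B = 7832*(-1/551) - 885*1/1753 = -7832/551 - 885/1753 = -14217131/965903 ≈ -14.719)
B*K = -14217131/965903*6 = -85302786/965903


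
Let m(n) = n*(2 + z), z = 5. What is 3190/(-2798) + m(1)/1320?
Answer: -2095607/1846680 ≈ -1.1348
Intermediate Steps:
m(n) = 7*n (m(n) = n*(2 + 5) = n*7 = 7*n)
3190/(-2798) + m(1)/1320 = 3190/(-2798) + (7*1)/1320 = 3190*(-1/2798) + 7*(1/1320) = -1595/1399 + 7/1320 = -2095607/1846680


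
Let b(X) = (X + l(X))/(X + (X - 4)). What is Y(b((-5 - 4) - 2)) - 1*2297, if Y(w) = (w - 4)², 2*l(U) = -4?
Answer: -9139/4 ≈ -2284.8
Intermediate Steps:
l(U) = -2 (l(U) = (½)*(-4) = -2)
b(X) = (-2 + X)/(-4 + 2*X) (b(X) = (X - 2)/(X + (X - 4)) = (-2 + X)/(X + (-4 + X)) = (-2 + X)/(-4 + 2*X))
Y(w) = (-4 + w)²
Y(b((-5 - 4) - 2)) - 1*2297 = (-4 + ½)² - 1*2297 = (-7/2)² - 2297 = 49/4 - 2297 = -9139/4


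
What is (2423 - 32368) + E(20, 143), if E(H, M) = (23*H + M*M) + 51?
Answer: -8985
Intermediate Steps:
E(H, M) = 51 + M² + 23*H (E(H, M) = (23*H + M²) + 51 = (M² + 23*H) + 51 = 51 + M² + 23*H)
(2423 - 32368) + E(20, 143) = (2423 - 32368) + (51 + 143² + 23*20) = -29945 + (51 + 20449 + 460) = -29945 + 20960 = -8985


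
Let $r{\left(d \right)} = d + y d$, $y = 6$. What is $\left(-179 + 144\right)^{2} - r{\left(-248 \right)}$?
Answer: $2961$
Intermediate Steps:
$r{\left(d \right)} = 7 d$ ($r{\left(d \right)} = d + 6 d = 7 d$)
$\left(-179 + 144\right)^{2} - r{\left(-248 \right)} = \left(-179 + 144\right)^{2} - 7 \left(-248\right) = \left(-35\right)^{2} - -1736 = 1225 + 1736 = 2961$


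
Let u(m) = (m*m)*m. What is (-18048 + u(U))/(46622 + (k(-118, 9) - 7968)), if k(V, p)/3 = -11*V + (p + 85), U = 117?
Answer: 316713/8566 ≈ 36.973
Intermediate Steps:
u(m) = m³ (u(m) = m²*m = m³)
k(V, p) = 255 - 33*V + 3*p (k(V, p) = 3*(-11*V + (p + 85)) = 3*(-11*V + (85 + p)) = 3*(85 + p - 11*V) = 255 - 33*V + 3*p)
(-18048 + u(U))/(46622 + (k(-118, 9) - 7968)) = (-18048 + 117³)/(46622 + ((255 - 33*(-118) + 3*9) - 7968)) = (-18048 + 1601613)/(46622 + ((255 + 3894 + 27) - 7968)) = 1583565/(46622 + (4176 - 7968)) = 1583565/(46622 - 3792) = 1583565/42830 = 1583565*(1/42830) = 316713/8566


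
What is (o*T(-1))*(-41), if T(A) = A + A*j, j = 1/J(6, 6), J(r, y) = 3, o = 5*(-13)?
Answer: -10660/3 ≈ -3553.3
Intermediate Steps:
o = -65
j = 1/3 ≈ 0.33333
T(A) = 4*A/3 (T(A) = A + A*(1/3) = A + A/3 = 4*A/3)
(o*T(-1))*(-41) = -260*(-1)/3*(-41) = -65*(-4/3)*(-41) = (260/3)*(-41) = -10660/3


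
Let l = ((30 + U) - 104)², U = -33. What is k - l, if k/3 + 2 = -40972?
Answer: -134371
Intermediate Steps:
l = 11449 (l = ((30 - 33) - 104)² = (-3 - 104)² = (-107)² = 11449)
k = -122922 (k = -6 + 3*(-40972) = -6 - 122916 = -122922)
k - l = -122922 - 1*11449 = -122922 - 11449 = -134371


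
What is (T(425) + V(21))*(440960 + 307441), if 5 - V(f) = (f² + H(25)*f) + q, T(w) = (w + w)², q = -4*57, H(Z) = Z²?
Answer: 530741291967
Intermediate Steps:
q = -228
T(w) = 4*w² (T(w) = (2*w)² = 4*w²)
V(f) = 233 - f² - 625*f (V(f) = 5 - ((f² + 25²*f) - 228) = 5 - ((f² + 625*f) - 228) = 5 - (-228 + f² + 625*f) = 5 + (228 - f² - 625*f) = 233 - f² - 625*f)
(T(425) + V(21))*(440960 + 307441) = (4*425² + (233 - 1*21² - 625*21))*(440960 + 307441) = (4*180625 + (233 - 1*441 - 13125))*748401 = (722500 + (233 - 441 - 13125))*748401 = (722500 - 13333)*748401 = 709167*748401 = 530741291967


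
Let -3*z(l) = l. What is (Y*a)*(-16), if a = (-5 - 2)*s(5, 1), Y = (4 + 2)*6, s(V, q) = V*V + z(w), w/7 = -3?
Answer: 129024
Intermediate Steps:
w = -21 (w = 7*(-3) = -21)
z(l) = -l/3
s(V, q) = 7 + V² (s(V, q) = V*V - ⅓*(-21) = V² + 7 = 7 + V²)
Y = 36 (Y = 6*6 = 36)
a = -224 (a = (-5 - 2)*(7 + 5²) = -7*(7 + 25) = -7*32 = -224)
(Y*a)*(-16) = (36*(-224))*(-16) = -8064*(-16) = 129024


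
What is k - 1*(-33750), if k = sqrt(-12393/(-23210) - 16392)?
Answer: 33750 + I*sqrt(8830149965670)/23210 ≈ 33750.0 + 128.03*I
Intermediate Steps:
k = I*sqrt(8830149965670)/23210 (k = sqrt(-12393*(-1/23210) - 16392) = sqrt(12393/23210 - 16392) = sqrt(-380445927/23210) = I*sqrt(8830149965670)/23210 ≈ 128.03*I)
k - 1*(-33750) = I*sqrt(8830149965670)/23210 - 1*(-33750) = I*sqrt(8830149965670)/23210 + 33750 = 33750 + I*sqrt(8830149965670)/23210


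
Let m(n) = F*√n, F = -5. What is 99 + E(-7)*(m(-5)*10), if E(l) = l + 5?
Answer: 99 + 100*I*√5 ≈ 99.0 + 223.61*I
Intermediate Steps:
m(n) = -5*√n
E(l) = 5 + l
99 + E(-7)*(m(-5)*10) = 99 + (5 - 7)*(-5*I*√5*10) = 99 - 2*(-5*I*√5)*10 = 99 - (-100)*I*√5 = 99 + 100*I*√5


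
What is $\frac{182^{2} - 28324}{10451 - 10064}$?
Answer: $\frac{1600}{129} \approx 12.403$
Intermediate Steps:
$\frac{182^{2} - 28324}{10451 - 10064} = \frac{33124 - 28324}{387} = 4800 \cdot \frac{1}{387} = \frac{1600}{129}$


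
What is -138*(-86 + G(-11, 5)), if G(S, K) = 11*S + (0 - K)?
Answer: 29256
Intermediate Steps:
G(S, K) = -K + 11*S (G(S, K) = 11*S - K = -K + 11*S)
-138*(-86 + G(-11, 5)) = -138*(-86 + (-1*5 + 11*(-11))) = -138*(-86 + (-5 - 121)) = -138*(-86 - 126) = -138*(-212) = 29256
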